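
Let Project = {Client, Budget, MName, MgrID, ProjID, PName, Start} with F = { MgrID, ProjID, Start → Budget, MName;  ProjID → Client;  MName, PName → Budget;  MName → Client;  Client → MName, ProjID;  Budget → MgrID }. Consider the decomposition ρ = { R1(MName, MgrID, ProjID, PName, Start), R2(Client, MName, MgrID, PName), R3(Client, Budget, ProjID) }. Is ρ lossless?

Chase test. Columns are Client, Budget, MName, MgrID, ProjID, PName, Start; row i has aⱼ where attribute j ∈ Ri, else bᵢⱼ.
Initial tableau (one row per fragment):
  row 1: b11 b12 a3 a4 a5 a6 a7
  row 2: a1 b22 a3 a4 b25 a6 b27
  row 3: a1 a2 b33 b34 a5 b36 b37
Rows 1 and 3 agree on ProjID; apply ProjID→Client and equate their Client entries.
Rows 1 and 2 agree on MName, PName; apply MName, PName→Budget and equate their Budget entries.
Rows 1 and 2 agree on Client; apply Client→MName, ProjID and equate their MName, ProjID entries.
Rows 1 and 3 agree on Client; apply Client→MName, ProjID and equate their MName, ProjID entries.
No row becomes fully distinguished — the join is lossy.

No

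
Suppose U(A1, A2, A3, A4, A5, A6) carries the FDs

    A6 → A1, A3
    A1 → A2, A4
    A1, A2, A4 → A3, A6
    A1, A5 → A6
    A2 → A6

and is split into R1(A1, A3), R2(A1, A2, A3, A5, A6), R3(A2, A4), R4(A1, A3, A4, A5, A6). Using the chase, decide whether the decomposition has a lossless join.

Yes

Chase test. Columns are A1, A2, A3, A4, A5, A6; row i has aⱼ where attribute j ∈ Ri, else bᵢⱼ.
Initial tableau (one row per fragment):
  row 1: a1 b12 a3 b14 b15 b16
  row 2: a1 a2 a3 b24 a5 a6
  row 3: b31 a2 b33 a4 b35 b36
  row 4: a1 b42 a3 a4 a5 a6
Rows 1 and 2 agree on A1; apply A1→A2, A4 and equate their A2, A4 entries.
Rows 1 and 4 agree on A1; apply A1→A2, A4 and equate their A2, A4 entries.
Rows 1 and 2 agree on A1, A2, A4; apply A1, A2, A4→A3, A6 and equate their A3, A6 entries.
Rows 1 and 3 agree on A2; apply A2→A6 and equate their A6 entries.
Rows 1 and 3 agree on A6; apply A6→A1, A3 and equate their A1, A3 entries.
Row 2 is now all distinguished symbols — the join is lossless.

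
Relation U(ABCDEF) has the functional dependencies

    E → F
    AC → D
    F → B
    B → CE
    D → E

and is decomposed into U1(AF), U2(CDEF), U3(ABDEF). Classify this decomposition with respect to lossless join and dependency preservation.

Lossless test (chase): Rows 1 and 2 agree on F; apply F→B and equate their B entries. Rows 1 and 3 agree on F; apply F→B and equate their B entries. Rows 1 and 2 agree on B; apply B→CE and equate their CE entries. Rows 1 and 3 agree on B; apply B→CE and equate their CE entries. Rows 1 and 3 agree on AC; apply AC→D and equate their D entries. Row 1 is now all distinguished symbols — the join is lossless.
Dependency preservation: the restricted closure of {AC} across the fragments never reaches {D}, so AC → D cannot be enforced without a join — not preserved.

lossless but not dependency-preserving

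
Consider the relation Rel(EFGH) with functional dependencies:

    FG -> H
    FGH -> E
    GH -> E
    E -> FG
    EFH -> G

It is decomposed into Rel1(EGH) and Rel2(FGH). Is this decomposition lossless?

Common attributes: Rel1 ∩ Rel2 = {GH}.
Closure of {GH}: GH → E applies, adding E; E → FG applies, adding F. So (GH)⁺ = {EFGH}.
This closure contains every attribute of Rel1, so Rel1 ∩ Rel2 → Rel1. The join is lossless.

Yes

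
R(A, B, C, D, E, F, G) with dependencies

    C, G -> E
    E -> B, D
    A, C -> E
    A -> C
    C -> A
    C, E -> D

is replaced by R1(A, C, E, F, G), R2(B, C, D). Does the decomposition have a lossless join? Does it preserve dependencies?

lossless but not dependency-preserving

Lossless test: (C)⁺ = {A, B, C, D, E}, which contains all of one fragment — lossless.
Dependency preservation: the restricted closure of {E} across the fragments never reaches {B, D}, so E → B, D cannot be enforced without a join — not preserved.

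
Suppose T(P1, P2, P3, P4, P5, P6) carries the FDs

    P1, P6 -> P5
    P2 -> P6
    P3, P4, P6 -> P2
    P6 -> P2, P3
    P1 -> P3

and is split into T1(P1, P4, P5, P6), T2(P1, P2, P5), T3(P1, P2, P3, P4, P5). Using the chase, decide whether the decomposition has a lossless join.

No

Chase test. Columns are P1, P2, P3, P4, P5, P6; row i has aⱼ where attribute j ∈ Ti, else bᵢⱼ.
Initial tableau (one row per fragment):
  row 1: a1 b12 b13 a4 a5 a6
  row 2: a1 a2 b23 b24 a5 b26
  row 3: a1 a2 a3 a4 a5 b36
Rows 2 and 3 agree on P2; apply P2→P6 and equate their P6 entries.
Rows 2 and 3 agree on P6; apply P6→P2, P3 and equate their P2, P3 entries.
Rows 1 and 2 agree on P1; apply P1→P3 and equate their P3 entries.
No row becomes fully distinguished — the join is lossy.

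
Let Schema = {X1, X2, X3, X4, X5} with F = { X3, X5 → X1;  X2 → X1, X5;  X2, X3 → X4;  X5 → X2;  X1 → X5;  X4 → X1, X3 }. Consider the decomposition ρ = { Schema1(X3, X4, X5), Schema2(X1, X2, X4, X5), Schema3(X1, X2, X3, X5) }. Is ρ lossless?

Chase test. Columns are X1, X2, X3, X4, X5; row i has aⱼ where attribute j ∈ Schemai, else bᵢⱼ.
Initial tableau (one row per fragment):
  row 1: b11 b12 a3 a4 a5
  row 2: a1 a2 b23 a4 a5
  row 3: a1 a2 a3 b34 a5
Rows 1 and 3 agree on X3, X5; apply X3, X5→X1 and equate their X1 entries.
Rows 1 and 2 agree on X5; apply X5→X2 and equate their X2 entries.
Rows 1 and 2 agree on X4; apply X4→X1, X3 and equate their X1, X3 entries.
Rows 1 and 3 agree on X2, X3; apply X2, X3→X4 and equate their X4 entries.
Row 1 is now all distinguished symbols — the join is lossless.

Yes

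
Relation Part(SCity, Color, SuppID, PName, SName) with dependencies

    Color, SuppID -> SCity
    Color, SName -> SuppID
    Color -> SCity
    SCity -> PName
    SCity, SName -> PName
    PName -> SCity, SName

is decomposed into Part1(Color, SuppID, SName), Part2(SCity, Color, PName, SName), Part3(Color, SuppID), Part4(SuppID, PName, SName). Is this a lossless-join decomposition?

Chase test. Columns are SCity, Color, SuppID, PName, SName; row i has aⱼ where attribute j ∈ Parti, else bᵢⱼ.
Initial tableau (one row per fragment):
  row 1: b11 a2 a3 b14 a5
  row 2: a1 a2 b23 a4 a5
  row 3: b31 a2 a3 b34 b35
  row 4: b41 b42 a3 a4 a5
Rows 1 and 3 agree on Color, SuppID; apply Color, SuppID→SCity and equate their SCity entries.
Rows 1 and 2 agree on Color, SName; apply Color, SName→SuppID and equate their SuppID entries.
Rows 1 and 2 agree on Color; apply Color→SCity and equate their SCity entries.
Rows 1 and 2 agree on SCity; apply SCity→PName and equate their PName entries.
Rows 1 and 3 agree on SCity; apply SCity→PName and equate their PName entries.
Rows 1 and 3 agree on PName; apply PName→SCity, SName and equate their SCity, SName entries.
Rows 1 and 4 agree on PName; apply PName→SCity, SName and equate their SCity, SName entries.
Row 1 is now all distinguished symbols — the join is lossless.

Yes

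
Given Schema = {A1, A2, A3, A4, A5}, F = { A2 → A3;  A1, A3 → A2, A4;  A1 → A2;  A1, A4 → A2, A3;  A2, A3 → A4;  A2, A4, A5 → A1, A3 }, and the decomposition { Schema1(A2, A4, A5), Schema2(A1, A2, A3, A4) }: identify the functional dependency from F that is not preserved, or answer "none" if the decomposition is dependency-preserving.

Check A2, A4, A5 → A1, A3: no single fragment contains all of {A1, A2, A3, A4, A5}, and the restricted closure of {A2, A4, A5} across the fragments never reaches {A1, A3}.
A2 → A3 is preserved.
A1, A3 → A2, A4 is preserved.
A1 → A2 is preserved.
A1, A4 → A2, A3 is preserved.
A2, A3 → A4 is preserved.

A2, A4, A5 → A1, A3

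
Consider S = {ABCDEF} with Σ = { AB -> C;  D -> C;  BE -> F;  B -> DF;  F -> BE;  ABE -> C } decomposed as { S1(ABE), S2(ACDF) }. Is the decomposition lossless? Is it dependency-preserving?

Lossless test: (A)⁺ = {A}, which is a superkey of neither fragment — lossy.
Dependency preservation: the restricted closure of {AB} across the fragments never reaches {C}, so AB → C cannot be enforced without a join — not preserved.

lossy and not dependency-preserving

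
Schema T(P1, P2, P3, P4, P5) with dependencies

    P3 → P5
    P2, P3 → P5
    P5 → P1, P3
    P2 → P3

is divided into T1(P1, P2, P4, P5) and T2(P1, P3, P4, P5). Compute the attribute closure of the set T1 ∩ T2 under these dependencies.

P1, P3, P4, P5

T1 ∩ T2 = {P1, P4, P5}.
P5 → P1, P3 applies, adding P3
Closure: {P1, P3, P4, P5}.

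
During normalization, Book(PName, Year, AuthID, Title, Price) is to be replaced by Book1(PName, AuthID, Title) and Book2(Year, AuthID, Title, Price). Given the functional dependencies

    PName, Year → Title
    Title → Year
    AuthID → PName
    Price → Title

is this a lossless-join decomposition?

Common attributes: Book1 ∩ Book2 = {AuthID, Title}.
Closure of {AuthID, Title}: Title → Year applies, adding Year; AuthID → PName applies, adding PName. So (AuthID, Title)⁺ = {PName, Year, AuthID, Title}.
This closure contains every attribute of Book1, so Book1 ∩ Book2 → Book1. The join is lossless.

Yes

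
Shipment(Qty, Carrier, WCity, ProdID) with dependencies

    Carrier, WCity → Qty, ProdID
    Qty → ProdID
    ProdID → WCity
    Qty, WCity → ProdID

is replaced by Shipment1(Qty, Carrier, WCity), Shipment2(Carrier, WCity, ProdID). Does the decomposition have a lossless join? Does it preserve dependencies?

lossless but not dependency-preserving

Lossless test: (Carrier, WCity)⁺ = {Qty, Carrier, WCity, ProdID}, which contains all of one fragment — lossless.
Dependency preservation: the restricted closure of {Qty} across the fragments never reaches {ProdID}, so Qty → ProdID cannot be enforced without a join — not preserved.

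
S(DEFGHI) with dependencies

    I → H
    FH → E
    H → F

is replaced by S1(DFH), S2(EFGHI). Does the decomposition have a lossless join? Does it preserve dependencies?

Lossless test: (FH)⁺ = {EFH}, which is a superkey of neither fragment — lossy.
Dependency preservation: every FD's attributes lie within a single fragment, so each can be enforced locally — preserved.

lossy but dependency-preserving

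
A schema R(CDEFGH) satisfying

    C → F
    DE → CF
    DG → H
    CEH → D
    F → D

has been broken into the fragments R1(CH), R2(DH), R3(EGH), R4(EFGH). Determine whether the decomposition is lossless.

No

Chase test. Columns are CDEFGH; row i has aⱼ where attribute j ∈ Ri, else bᵢⱼ.
Initial tableau (one row per fragment):
  row 1: a1 b12 b13 b14 b15 a6
  row 2: b21 a2 b23 b24 b25 a6
  row 3: b31 b32 a3 b34 a5 a6
  row 4: b41 b42 a3 a4 a5 a6
No row becomes fully distinguished — the join is lossy.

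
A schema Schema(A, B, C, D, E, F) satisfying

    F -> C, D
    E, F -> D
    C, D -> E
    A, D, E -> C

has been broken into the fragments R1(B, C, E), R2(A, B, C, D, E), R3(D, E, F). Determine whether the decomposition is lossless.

No

Chase test. Columns are A, B, C, D, E, F; row i has aⱼ where attribute j ∈ Ri, else bᵢⱼ.
Initial tableau (one row per fragment):
  row 1: b11 a2 a3 b14 a5 b16
  row 2: a1 a2 a3 a4 a5 b26
  row 3: b31 b32 b33 a4 a5 a6
No row becomes fully distinguished — the join is lossy.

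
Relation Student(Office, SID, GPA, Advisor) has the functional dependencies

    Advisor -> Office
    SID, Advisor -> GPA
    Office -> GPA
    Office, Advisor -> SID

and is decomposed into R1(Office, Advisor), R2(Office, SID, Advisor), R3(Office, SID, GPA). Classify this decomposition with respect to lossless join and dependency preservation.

lossless and dependency-preserving

Lossless test (chase): Rows 1 and 2 agree on Office; apply Office→GPA and equate their GPA entries. Rows 1 and 3 agree on Office; apply Office→GPA and equate their GPA entries. Rows 1 and 2 agree on Office, Advisor; apply Office, Advisor→SID and equate their SID entries. Row 1 is now all distinguished symbols — the join is lossless.
Dependency preservation: SID, Advisor → GPA is not contained in any single fragment, but the restricted closure of its left-hand side across the fragments still reaches the right-hand side; the remaining FDs each lie inside some fragment. All dependencies are preserved.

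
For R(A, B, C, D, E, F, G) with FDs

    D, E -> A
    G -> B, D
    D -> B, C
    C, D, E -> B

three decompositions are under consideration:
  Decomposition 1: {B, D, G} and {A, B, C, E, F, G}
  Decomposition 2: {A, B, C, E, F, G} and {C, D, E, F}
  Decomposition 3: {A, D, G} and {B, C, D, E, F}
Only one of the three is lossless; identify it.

Decomposition 1: common = {B, G}, closure = {B, C, D, G} → lossless.
Decomposition 2: common = {C, E, F}, closure = {C, E, F} → lossy.
Decomposition 3: common = {D}, closure = {B, C, D} → lossy.

Decomposition 1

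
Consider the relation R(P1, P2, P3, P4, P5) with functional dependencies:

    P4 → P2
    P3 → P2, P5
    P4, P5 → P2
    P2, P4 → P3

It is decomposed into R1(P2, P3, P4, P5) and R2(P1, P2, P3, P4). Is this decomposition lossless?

Yes

Common attributes: R1 ∩ R2 = {P2, P3, P4}.
Closure of {P2, P3, P4}: P3 → P2, P5 applies, adding P5. So (P2, P3, P4)⁺ = {P2, P3, P4, P5}.
This closure contains every attribute of R1, so R1 ∩ R2 → R1. The join is lossless.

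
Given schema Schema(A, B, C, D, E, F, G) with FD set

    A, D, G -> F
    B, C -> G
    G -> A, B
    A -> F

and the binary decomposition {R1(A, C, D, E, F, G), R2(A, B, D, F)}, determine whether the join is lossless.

Common attributes: R1 ∩ R2 = {A, D, F}.
No dependency enlarges {A, D, F}, so (A, D, F)⁺ = {A, D, F}.
The closure contains neither all of R1 = {A, C, D, E, F, G} nor all of R2 = {A, B, D, F}, so the common attributes are not a superkey of either fragment. The join is lossy.

No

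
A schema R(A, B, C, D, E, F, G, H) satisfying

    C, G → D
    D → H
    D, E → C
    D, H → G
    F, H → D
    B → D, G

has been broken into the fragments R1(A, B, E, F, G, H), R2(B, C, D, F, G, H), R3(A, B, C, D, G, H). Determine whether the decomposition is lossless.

Chase test. Columns are A, B, C, D, E, F, G, H; row i has aⱼ where attribute j ∈ Ri, else bᵢⱼ.
Initial tableau (one row per fragment):
  row 1: a1 a2 b13 b14 a5 a6 a7 a8
  row 2: b21 a2 a3 a4 b25 a6 a7 a8
  row 3: a1 a2 a3 a4 b35 b36 a7 a8
Rows 1 and 2 agree on F, H; apply F, H→D and equate their D entries.
No row becomes fully distinguished — the join is lossy.

No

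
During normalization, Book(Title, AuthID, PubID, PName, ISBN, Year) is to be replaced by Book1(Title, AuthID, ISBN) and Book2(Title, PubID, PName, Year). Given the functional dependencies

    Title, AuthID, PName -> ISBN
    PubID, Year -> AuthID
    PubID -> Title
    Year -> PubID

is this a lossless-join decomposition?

No

Common attributes: Book1 ∩ Book2 = {Title}.
No dependency enlarges {Title}, so (Title)⁺ = {Title}.
The closure contains neither all of Book1 = {Title, AuthID, ISBN} nor all of Book2 = {Title, PubID, PName, Year}, so the common attributes are not a superkey of either fragment. The join is lossy.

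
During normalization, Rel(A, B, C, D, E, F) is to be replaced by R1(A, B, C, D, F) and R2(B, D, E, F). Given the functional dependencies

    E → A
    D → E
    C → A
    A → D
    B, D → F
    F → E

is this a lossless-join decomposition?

Common attributes: R1 ∩ R2 = {B, D, F}.
Closure of {B, D, F}: D → E applies, adding E; E → A applies, adding A. So (B, D, F)⁺ = {A, B, D, E, F}.
This closure contains every attribute of R2, so R1 ∩ R2 → R2. The join is lossless.

Yes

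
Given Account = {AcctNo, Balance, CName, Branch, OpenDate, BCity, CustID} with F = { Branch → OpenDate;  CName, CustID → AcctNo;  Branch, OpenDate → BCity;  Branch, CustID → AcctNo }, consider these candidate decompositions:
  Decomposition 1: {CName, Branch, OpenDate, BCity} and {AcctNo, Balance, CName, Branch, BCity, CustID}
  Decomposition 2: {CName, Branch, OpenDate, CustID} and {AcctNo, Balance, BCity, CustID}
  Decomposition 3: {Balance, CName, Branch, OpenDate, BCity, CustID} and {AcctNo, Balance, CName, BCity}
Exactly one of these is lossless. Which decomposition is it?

Decomposition 1

Decomposition 1: common = {CName, Branch, BCity}, closure = {CName, Branch, OpenDate, BCity} → lossless.
Decomposition 2: common = {CustID}, closure = {CustID} → lossy.
Decomposition 3: common = {Balance, CName, BCity}, closure = {Balance, CName, BCity} → lossy.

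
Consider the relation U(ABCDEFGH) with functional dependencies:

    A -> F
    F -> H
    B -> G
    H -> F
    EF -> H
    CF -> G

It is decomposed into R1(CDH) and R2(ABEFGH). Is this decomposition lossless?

No

Common attributes: R1 ∩ R2 = {H}.
Closure of {H}: H → F applies, adding F. So (H)⁺ = {FH}.
The closure contains neither all of R1 = {CDH} nor all of R2 = {ABEFGH}, so the common attributes are not a superkey of either fragment. The join is lossy.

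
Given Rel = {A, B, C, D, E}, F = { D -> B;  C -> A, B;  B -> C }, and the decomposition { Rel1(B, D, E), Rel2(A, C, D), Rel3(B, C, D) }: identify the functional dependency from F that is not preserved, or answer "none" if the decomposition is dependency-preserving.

D → B lies within Rel1.
C → A, B: restricted closure across fragments reaches A, B.
B → C lies within Rel3.
Every dependency is enforceable on the fragments, so the decomposition is dependency-preserving.

none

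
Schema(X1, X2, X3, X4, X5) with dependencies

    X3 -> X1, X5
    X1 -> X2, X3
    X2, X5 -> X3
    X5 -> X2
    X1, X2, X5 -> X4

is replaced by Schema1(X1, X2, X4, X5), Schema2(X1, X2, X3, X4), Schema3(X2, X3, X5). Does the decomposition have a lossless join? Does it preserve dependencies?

lossless and dependency-preserving

Lossless test (chase): Rows 2 and 3 agree on X3; apply X3→X1, X5 and equate their X1, X5 entries. Rows 1 and 2 agree on X1; apply X1→X2, X3 and equate their X2, X3 entries. Rows 1 and 3 agree on X1, X2, X5; apply X1, X2, X5→X4 and equate their X4 entries. Row 1 is now all distinguished symbols — the join is lossless.
Dependency preservation: X3 → X1, X5 is not contained in any single fragment, but the restricted closure of its left-hand side across the fragments still reaches the right-hand side; the remaining FDs each lie inside some fragment. All dependencies are preserved.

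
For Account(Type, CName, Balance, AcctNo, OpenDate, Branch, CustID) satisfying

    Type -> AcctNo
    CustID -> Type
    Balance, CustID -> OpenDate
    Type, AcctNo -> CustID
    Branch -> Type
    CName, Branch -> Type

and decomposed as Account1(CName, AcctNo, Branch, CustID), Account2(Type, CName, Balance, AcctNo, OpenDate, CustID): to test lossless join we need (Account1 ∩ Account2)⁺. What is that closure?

Type, CName, AcctNo, CustID

Account1 ∩ Account2 = {CName, AcctNo, CustID}.
CustID → Type applies, adding Type
Closure: {Type, CName, AcctNo, CustID}.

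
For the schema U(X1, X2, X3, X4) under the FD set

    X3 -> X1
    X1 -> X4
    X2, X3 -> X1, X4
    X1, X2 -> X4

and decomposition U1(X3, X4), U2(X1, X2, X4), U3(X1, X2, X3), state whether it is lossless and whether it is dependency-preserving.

Lossless test (chase): Rows 1 and 3 agree on X3; apply X3→X1 and equate their X1 entries. Rows 1 and 3 agree on X1; apply X1→X4 and equate their X4 entries. Row 3 is now all distinguished symbols — the join is lossless.
Dependency preservation: X2, X3 → X1, X4 is not contained in any single fragment, but the restricted closure of its left-hand side across the fragments still reaches the right-hand side; the remaining FDs each lie inside some fragment. All dependencies are preserved.

lossless and dependency-preserving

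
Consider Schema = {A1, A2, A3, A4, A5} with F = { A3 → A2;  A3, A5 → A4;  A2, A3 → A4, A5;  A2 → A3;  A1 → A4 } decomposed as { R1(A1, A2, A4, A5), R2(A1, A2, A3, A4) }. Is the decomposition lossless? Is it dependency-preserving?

Lossless test: (A1, A2, A4)⁺ = {A1, A2, A3, A4, A5}, which contains all of one fragment — lossless.
Dependency preservation: A3, A5 → A4; A2, A3 → A4, A5 are not contained in any single fragment, but the restricted closure of each left-hand side across the fragments still reaches the right-hand side; the remaining FDs each lie inside some fragment. All dependencies are preserved.

lossless and dependency-preserving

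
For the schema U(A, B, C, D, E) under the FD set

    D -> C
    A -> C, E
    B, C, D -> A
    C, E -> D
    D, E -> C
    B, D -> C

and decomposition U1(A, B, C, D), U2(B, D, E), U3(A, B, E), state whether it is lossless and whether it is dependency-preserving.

lossless but not dependency-preserving

Lossless test (chase): Rows 1 and 2 agree on D; apply D→C and equate their C entries. Rows 1 and 3 agree on A; apply A→C, E and equate their C, E entries. Rows 1 and 2 agree on B, C, D; apply B, C, D→A and equate their A entries. Rows 1 and 3 agree on C, E; apply C, E→D and equate their D entries. Row 1 is now all distinguished symbols — the join is lossless.
Dependency preservation: the restricted closure of {C, E} across the fragments never reaches {D}, so C, E → D cannot be enforced without a join — not preserved.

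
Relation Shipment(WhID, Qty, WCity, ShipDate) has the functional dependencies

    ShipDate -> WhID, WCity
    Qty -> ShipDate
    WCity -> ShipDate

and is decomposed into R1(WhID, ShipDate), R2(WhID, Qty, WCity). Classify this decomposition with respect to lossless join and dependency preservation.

lossy and not dependency-preserving

Lossless test: (WhID)⁺ = {WhID}, which is a superkey of neither fragment — lossy.
Dependency preservation: the restricted closure of {ShipDate} across the fragments never reaches {WhID, WCity}, so ShipDate → WhID, WCity cannot be enforced without a join — not preserved.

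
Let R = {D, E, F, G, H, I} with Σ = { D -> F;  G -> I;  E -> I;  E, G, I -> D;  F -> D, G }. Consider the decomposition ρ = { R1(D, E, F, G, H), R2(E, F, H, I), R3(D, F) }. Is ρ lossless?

Chase test. Columns are D, E, F, G, H, I; row i has aⱼ where attribute j ∈ Ri, else bᵢⱼ.
Initial tableau (one row per fragment):
  row 1: a1 a2 a3 a4 a5 b16
  row 2: b21 a2 a3 b24 a5 a6
  row 3: a1 b32 a3 b34 b35 b36
Rows 1 and 2 agree on E; apply E→I and equate their I entries.
Rows 1 and 2 agree on F; apply F→D, G and equate their D, G entries.
Rows 1 and 3 agree on F; apply F→D, G and equate their D, G entries.
Rows 1 and 3 agree on G; apply G→I and equate their I entries.
Row 1 is now all distinguished symbols — the join is lossless.

Yes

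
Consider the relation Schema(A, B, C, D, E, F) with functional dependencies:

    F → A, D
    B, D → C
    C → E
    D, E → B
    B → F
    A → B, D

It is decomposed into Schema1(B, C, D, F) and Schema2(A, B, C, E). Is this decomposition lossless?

Common attributes: Schema1 ∩ Schema2 = {B, C}.
Closure of {B, C}: C → E applies, adding E; B → F applies, adding F; F → A, D applies, adding A, D. So (B, C)⁺ = {A, B, C, D, E, F}.
This closure contains every attribute of Schema1, so Schema1 ∩ Schema2 → Schema1. The join is lossless.

Yes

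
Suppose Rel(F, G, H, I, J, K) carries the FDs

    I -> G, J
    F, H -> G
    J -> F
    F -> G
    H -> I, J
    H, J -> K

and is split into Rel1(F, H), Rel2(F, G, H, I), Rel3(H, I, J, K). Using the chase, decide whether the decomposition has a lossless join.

Chase test. Columns are F, G, H, I, J, K; row i has aⱼ where attribute j ∈ Reli, else bᵢⱼ.
Initial tableau (one row per fragment):
  row 1: a1 b12 a3 b14 b15 b16
  row 2: a1 a2 a3 a4 b25 b26
  row 3: b31 b32 a3 a4 a5 a6
Rows 2 and 3 agree on I; apply I→G, J and equate their G, J entries.
Rows 1 and 2 agree on F, H; apply F, H→G and equate their G entries.
Rows 2 and 3 agree on J; apply J→F and equate their F entries.
Rows 1 and 2 agree on H; apply H→I, J and equate their I, J entries.
Rows 1 and 2 agree on H, J; apply H, J→K and equate their K entries.
Rows 1 and 3 agree on H, J; apply H, J→K and equate their K entries.
Row 1 is now all distinguished symbols — the join is lossless.

Yes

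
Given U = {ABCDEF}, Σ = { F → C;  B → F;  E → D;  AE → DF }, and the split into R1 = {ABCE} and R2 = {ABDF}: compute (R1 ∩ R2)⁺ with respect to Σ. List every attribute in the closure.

R1 ∩ R2 = {AB}.
B → F applies, adding F
F → C applies, adding C
Closure: {ABCF}.

ABCF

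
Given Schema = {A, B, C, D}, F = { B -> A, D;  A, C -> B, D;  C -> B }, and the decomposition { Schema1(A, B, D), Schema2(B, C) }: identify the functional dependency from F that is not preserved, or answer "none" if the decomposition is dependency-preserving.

B → A, D lies within Schema1.
A, C → B, D: restricted closure across fragments reaches B, D.
C → B lies within Schema2.
Every dependency is enforceable on the fragments, so the decomposition is dependency-preserving.

none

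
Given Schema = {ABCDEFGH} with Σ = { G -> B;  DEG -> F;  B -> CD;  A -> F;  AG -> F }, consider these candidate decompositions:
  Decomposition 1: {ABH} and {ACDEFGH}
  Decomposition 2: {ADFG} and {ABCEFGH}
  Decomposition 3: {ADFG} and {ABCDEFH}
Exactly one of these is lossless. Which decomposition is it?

Decomposition 1: common = {AH}, closure = {AFH} → lossy.
Decomposition 2: common = {AFG}, closure = {ABCDFG} → lossless.
Decomposition 3: common = {ADF}, closure = {ADF} → lossy.

Decomposition 2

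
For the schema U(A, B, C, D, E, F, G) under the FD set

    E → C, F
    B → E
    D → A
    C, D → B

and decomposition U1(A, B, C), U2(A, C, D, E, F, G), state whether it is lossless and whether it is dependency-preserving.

Lossless test: (A, C)⁺ = {A, C}, which is a superkey of neither fragment — lossy.
Dependency preservation: the restricted closure of {B} across the fragments never reaches {E}, so B → E cannot be enforced without a join — not preserved.

lossy and not dependency-preserving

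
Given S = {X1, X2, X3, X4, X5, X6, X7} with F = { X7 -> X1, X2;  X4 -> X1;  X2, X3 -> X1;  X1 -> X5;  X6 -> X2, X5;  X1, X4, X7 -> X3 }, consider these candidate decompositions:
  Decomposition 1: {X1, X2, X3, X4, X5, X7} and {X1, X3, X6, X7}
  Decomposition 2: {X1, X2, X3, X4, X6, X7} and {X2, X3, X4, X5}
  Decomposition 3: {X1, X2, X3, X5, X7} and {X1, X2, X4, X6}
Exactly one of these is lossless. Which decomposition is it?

Decomposition 2

Decomposition 1: common = {X1, X3, X7}, closure = {X1, X2, X3, X5, X7} → lossy.
Decomposition 2: common = {X2, X3, X4}, closure = {X1, X2, X3, X4, X5} → lossless.
Decomposition 3: common = {X1, X2}, closure = {X1, X2, X5} → lossy.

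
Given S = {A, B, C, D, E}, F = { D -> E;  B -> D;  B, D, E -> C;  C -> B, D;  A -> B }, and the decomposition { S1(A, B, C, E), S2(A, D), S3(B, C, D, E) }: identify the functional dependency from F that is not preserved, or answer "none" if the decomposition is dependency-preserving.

D → E lies within S3.
B → D lies within S3.
B, D, E → C lies within S3.
C → B, D lies within S3.
A → B lies within S1.
Every dependency is enforceable on the fragments, so the decomposition is dependency-preserving.

none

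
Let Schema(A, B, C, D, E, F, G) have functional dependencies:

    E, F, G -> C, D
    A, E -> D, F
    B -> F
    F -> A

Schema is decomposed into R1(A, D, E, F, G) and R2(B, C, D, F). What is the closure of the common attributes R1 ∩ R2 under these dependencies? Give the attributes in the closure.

A, D, F

R1 ∩ R2 = {D, F}.
F → A applies, adding A
Closure: {A, D, F}.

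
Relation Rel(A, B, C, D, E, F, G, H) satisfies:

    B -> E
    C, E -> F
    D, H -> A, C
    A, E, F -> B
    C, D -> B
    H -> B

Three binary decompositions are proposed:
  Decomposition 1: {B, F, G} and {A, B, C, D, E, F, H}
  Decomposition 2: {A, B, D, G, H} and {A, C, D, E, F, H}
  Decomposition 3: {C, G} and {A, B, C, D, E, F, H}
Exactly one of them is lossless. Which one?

Decomposition 1: common = {B, F}, closure = {B, E, F} → lossy.
Decomposition 2: common = {A, D, H}, closure = {A, B, C, D, E, F, H} → lossless.
Decomposition 3: common = {C}, closure = {C} → lossy.

Decomposition 2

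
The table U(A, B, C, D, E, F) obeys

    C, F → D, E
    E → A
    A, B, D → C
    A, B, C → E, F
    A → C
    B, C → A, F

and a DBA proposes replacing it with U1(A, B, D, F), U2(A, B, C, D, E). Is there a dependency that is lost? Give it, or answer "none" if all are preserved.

C, F → D, E

Check C, F → D, E: no single fragment contains all of {C, D, E, F}, and the restricted closure of {C, F} across the fragments never reaches {D, E}.
E → A is preserved.
A, B, D → C is preserved.
A, B, C → E, F is preserved.
A → C is preserved.
B, C → A, F is preserved.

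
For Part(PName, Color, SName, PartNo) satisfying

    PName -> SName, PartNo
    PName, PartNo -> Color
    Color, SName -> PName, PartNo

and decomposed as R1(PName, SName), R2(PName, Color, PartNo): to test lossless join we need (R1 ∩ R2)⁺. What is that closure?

R1 ∩ R2 = {PName}.
PName → SName, PartNo applies, adding SName, PartNo
PName, PartNo → Color applies, adding Color
Closure: {PName, Color, SName, PartNo}.

PName, Color, SName, PartNo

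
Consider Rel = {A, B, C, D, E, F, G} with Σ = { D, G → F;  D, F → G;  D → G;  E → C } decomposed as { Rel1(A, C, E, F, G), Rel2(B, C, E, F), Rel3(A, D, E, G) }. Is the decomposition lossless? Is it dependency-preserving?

lossy and not dependency-preserving

Lossless test (chase): Rows 1 and 3 agree on E; apply E→C and equate their C entries. No row becomes fully distinguished — the join is lossy.
Dependency preservation: the restricted closure of {D, G} across the fragments never reaches {F}, so D, G → F cannot be enforced without a join — not preserved.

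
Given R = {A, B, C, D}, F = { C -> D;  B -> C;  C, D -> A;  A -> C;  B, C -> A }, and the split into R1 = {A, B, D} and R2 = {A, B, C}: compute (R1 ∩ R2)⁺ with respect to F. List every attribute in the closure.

R1 ∩ R2 = {A, B}.
B → C applies, adding C
C → D applies, adding D
Closure: {A, B, C, D}.

A, B, C, D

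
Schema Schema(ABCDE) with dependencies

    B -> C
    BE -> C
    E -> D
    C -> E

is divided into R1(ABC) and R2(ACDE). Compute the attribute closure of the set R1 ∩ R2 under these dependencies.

R1 ∩ R2 = {AC}.
C → E applies, adding E
E → D applies, adding D
Closure: {ACDE}.

ACDE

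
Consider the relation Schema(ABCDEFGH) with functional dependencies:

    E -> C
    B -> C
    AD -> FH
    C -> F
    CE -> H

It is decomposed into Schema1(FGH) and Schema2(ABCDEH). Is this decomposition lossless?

Common attributes: Schema1 ∩ Schema2 = {H}.
No dependency enlarges {H}, so (H)⁺ = {H}.
The closure contains neither all of Schema1 = {FGH} nor all of Schema2 = {ABCDEH}, so the common attributes are not a superkey of either fragment. The join is lossy.

No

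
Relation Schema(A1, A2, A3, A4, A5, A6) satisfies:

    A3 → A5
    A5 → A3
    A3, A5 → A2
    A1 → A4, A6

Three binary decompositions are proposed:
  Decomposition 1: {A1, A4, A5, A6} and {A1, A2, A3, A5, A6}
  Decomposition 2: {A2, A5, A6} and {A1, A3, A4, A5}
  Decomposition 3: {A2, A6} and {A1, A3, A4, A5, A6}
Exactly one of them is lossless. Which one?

Decomposition 1

Decomposition 1: common = {A1, A5, A6}, closure = {A1, A2, A3, A4, A5, A6} → lossless.
Decomposition 2: common = {A5}, closure = {A2, A3, A5} → lossy.
Decomposition 3: common = {A6}, closure = {A6} → lossy.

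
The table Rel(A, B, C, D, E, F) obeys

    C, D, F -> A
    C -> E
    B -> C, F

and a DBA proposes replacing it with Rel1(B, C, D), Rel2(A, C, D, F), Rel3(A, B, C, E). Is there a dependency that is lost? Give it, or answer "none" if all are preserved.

B -> C, F

Check B → C, F: no single fragment contains all of {B, C, F}, and the restricted closure of {B} across the fragments never reaches {C, F}.
C, D, F → A is preserved.
C → E is preserved.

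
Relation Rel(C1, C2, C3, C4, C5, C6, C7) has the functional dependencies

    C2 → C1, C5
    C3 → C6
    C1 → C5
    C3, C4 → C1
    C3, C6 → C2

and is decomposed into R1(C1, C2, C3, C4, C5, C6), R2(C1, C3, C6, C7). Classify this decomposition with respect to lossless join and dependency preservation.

lossy but dependency-preserving

Lossless test: (C1, C3, C6)⁺ = {C1, C2, C3, C5, C6}, which is a superkey of neither fragment — lossy.
Dependency preservation: every FD's attributes lie within a single fragment, so each can be enforced locally — preserved.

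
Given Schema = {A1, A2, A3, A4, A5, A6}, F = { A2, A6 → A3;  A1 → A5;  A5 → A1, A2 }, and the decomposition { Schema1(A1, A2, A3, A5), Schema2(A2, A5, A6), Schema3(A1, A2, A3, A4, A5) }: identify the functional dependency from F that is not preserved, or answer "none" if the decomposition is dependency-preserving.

A2, A6 → A3

Check A2, A6 → A3: no single fragment contains all of {A2, A3, A6}, and the restricted closure of {A2, A6} across the fragments never reaches {A3}.
A1 → A5 is preserved.
A5 → A1, A2 is preserved.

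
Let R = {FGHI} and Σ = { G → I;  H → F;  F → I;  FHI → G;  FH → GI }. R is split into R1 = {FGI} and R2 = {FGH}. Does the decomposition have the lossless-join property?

Common attributes: R1 ∩ R2 = {FG}.
Closure of {FG}: G → I applies, adding I. So (FG)⁺ = {FGI}.
This closure contains every attribute of R1, so R1 ∩ R2 → R1. The join is lossless.

Yes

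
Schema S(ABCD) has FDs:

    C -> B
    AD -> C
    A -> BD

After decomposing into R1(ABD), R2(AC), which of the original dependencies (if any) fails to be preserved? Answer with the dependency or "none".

Check C → B: no single fragment contains all of {BC}, and the restricted closure of {C} across the fragments never reaches {B}.
AD → C is preserved.
A → BD is preserved.

C -> B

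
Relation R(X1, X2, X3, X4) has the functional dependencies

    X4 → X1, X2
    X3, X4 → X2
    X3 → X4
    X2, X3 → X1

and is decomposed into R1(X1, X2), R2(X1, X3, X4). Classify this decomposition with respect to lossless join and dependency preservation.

Lossless test: (X1)⁺ = {X1}, which is a superkey of neither fragment — lossy.
Dependency preservation: the restricted closure of {X4} across the fragments never reaches {X1, X2}, so X4 → X1, X2 cannot be enforced without a join — not preserved.

lossy and not dependency-preserving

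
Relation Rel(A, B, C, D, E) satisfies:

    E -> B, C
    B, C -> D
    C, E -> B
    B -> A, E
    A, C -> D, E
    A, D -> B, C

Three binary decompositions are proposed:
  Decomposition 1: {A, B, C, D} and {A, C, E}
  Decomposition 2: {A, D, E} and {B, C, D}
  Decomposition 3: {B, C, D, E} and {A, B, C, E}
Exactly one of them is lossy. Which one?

Decomposition 2

Decomposition 1: common = {A, C}, closure = {A, B, C, D, E} → lossless.
Decomposition 2: common = {D}, closure = {D} → lossy.
Decomposition 3: common = {B, C, E}, closure = {A, B, C, D, E} → lossless.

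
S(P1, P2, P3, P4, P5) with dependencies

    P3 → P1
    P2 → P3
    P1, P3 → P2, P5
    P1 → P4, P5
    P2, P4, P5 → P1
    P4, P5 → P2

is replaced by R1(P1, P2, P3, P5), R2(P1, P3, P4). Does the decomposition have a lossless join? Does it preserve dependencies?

lossless but not dependency-preserving

Lossless test: (P1, P3)⁺ = {P1, P2, P3, P4, P5}, which contains all of one fragment — lossless.
Dependency preservation: the restricted closure of {P4, P5} across the fragments never reaches {P2}, so P4, P5 → P2 cannot be enforced without a join — not preserved.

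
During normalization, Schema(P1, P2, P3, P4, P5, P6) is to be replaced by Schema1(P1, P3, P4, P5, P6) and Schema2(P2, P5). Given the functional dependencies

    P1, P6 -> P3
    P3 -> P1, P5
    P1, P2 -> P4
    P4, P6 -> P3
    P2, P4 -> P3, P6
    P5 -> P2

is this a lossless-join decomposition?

Yes

Common attributes: Schema1 ∩ Schema2 = {P5}.
Closure of {P5}: P5 → P2 applies, adding P2. So (P5)⁺ = {P2, P5}.
This closure contains every attribute of Schema2, so Schema1 ∩ Schema2 → Schema2. The join is lossless.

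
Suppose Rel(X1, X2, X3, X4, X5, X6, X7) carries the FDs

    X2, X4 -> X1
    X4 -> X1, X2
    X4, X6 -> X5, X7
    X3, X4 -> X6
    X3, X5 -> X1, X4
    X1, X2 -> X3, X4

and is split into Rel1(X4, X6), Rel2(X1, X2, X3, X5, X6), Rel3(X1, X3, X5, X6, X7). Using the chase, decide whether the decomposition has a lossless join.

No

Chase test. Columns are X1, X2, X3, X4, X5, X6, X7; row i has aⱼ where attribute j ∈ Reli, else bᵢⱼ.
Initial tableau (one row per fragment):
  row 1: b11 b12 b13 a4 b15 a6 b17
  row 2: a1 a2 a3 b24 a5 a6 b27
  row 3: a1 b32 a3 b34 a5 a6 a7
Rows 2 and 3 agree on X3, X5; apply X3, X5→X1, X4 and equate their X1, X4 entries.
Rows 2 and 3 agree on X4; apply X4→X1, X2 and equate their X1, X2 entries.
Rows 2 and 3 agree on X4, X6; apply X4, X6→X5, X7 and equate their X5, X7 entries.
No row becomes fully distinguished — the join is lossy.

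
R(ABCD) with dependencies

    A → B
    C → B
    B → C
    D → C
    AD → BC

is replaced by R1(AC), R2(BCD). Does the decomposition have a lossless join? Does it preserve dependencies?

Lossless test: (C)⁺ = {BC}, which is a superkey of neither fragment — lossy.
Dependency preservation: A → B; AD → BC are not contained in any single fragment, but the restricted closure of each left-hand side across the fragments still reaches the right-hand side; the remaining FDs each lie inside some fragment. All dependencies are preserved.

lossy but dependency-preserving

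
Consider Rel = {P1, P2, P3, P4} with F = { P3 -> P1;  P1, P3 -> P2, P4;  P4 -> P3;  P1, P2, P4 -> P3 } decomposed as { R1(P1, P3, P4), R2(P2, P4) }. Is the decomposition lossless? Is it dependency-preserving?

lossless and dependency-preserving

Lossless test: (P4)⁺ = {P1, P2, P3, P4}, which contains all of one fragment — lossless.
Dependency preservation: P1, P3 → P2, P4; P1, P2, P4 → P3 are not contained in any single fragment, but the restricted closure of each left-hand side across the fragments still reaches the right-hand side; the remaining FDs each lie inside some fragment. All dependencies are preserved.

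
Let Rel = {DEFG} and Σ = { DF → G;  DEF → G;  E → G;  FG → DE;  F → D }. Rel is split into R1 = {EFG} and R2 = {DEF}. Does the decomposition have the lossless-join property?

Yes

Common attributes: R1 ∩ R2 = {EF}.
Closure of {EF}: E → G applies, adding G; FG → DE applies, adding D. So (EF)⁺ = {DEFG}.
This closure contains every attribute of R1, so R1 ∩ R2 → R1. The join is lossless.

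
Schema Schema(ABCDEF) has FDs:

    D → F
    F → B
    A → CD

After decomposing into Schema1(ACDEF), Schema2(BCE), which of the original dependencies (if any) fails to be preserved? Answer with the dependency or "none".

F → B

Check F → B: no single fragment contains all of {BF}, and the restricted closure of {F} across the fragments never reaches {B}.
D → F is preserved.
A → CD is preserved.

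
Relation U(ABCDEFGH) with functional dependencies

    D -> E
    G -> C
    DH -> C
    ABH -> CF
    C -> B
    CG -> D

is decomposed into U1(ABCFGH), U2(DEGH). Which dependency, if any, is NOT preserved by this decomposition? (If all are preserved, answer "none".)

DH -> C

Check DH → C: no single fragment contains all of {CDH}, and the restricted closure of {DH} across the fragments never reaches {C}.
D → E is preserved.
G → C is preserved.
ABH → CF is preserved.
C → B is preserved.
CG → D is preserved.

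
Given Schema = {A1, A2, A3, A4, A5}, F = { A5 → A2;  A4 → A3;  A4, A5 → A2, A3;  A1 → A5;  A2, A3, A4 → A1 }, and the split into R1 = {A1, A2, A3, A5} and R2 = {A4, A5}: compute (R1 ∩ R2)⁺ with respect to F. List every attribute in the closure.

R1 ∩ R2 = {A5}.
A5 → A2 applies, adding A2
Closure: {A2, A5}.

A2, A5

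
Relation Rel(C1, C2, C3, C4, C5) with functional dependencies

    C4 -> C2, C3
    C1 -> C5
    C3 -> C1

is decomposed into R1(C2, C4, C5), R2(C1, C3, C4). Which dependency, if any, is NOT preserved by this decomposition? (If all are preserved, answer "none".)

Check C1 → C5: no single fragment contains all of {C1, C5}, and the restricted closure of {C1} across the fragments never reaches {C5}.
C4 → C2, C3 is preserved.
C3 → C1 is preserved.

C1 -> C5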